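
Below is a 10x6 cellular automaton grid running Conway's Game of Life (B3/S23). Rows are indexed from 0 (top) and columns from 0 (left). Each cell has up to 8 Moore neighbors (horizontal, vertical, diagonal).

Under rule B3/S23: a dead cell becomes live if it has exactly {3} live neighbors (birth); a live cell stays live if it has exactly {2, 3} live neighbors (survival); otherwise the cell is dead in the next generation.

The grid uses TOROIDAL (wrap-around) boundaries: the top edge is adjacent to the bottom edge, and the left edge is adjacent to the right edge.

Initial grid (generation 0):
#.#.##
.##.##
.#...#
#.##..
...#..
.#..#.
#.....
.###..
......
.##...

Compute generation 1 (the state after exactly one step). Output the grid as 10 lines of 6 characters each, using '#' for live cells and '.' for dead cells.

Simulating step by step:
Generation 0 (given above): 22 live cells
Generation 1: 21 live cells
(generation 1 grid is the final answer)

Answer: ....#.
..#...
.....#
#####.
.#.##.
......
#..#..
.##...
...#..
####.#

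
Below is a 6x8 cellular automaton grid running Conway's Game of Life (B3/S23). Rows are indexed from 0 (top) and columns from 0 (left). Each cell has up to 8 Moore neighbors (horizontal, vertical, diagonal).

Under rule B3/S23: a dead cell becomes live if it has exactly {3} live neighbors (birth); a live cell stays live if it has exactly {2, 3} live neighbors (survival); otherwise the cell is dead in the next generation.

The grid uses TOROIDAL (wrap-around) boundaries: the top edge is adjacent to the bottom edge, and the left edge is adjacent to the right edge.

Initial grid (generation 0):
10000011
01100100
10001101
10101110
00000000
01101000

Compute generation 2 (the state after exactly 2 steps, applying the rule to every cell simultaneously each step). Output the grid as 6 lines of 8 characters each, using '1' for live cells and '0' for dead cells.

Answer: 00100100
01111100
00100011
10001100
00101100
01111100

Derivation:
Simulating step by step:
Generation 0 (given above): 18 live cells
Generation 1: 21 live cells
10010111
01001100
10100001
11011010
00101000
11000001
Generation 2: 21 live cells
(generation 2 grid is the final answer)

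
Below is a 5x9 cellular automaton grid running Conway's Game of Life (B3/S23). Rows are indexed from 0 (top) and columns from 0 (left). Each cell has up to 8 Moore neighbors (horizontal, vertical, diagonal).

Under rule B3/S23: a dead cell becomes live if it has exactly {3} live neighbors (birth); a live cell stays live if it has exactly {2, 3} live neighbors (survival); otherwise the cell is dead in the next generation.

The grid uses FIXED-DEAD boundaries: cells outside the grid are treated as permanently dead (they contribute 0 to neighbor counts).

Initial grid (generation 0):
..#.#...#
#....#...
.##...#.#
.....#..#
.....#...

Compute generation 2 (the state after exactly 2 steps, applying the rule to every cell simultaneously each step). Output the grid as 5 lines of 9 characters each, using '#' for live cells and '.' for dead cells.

Simulating step by step:
Generation 0 (given above): 12 live cells
Generation 1: 11 live cells
.........
..##.#.#.
.#...###.
.....###.
.........
Generation 2: 9 live cells
(generation 2 grid is the final answer)

Answer: .........
..#.##.#.
..#.....#
.....#.#.
......#..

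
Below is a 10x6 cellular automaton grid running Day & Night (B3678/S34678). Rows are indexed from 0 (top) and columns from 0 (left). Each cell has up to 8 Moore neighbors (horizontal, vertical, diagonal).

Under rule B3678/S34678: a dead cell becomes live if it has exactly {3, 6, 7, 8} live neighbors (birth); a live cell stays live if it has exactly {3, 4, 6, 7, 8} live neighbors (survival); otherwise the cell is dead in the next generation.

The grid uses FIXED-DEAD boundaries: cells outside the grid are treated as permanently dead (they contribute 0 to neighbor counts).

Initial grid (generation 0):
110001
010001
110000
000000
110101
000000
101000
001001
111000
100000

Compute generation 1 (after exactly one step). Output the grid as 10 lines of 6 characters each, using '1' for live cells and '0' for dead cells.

Answer: 000000
011000
000000
001000
000000
101000
010000
111100
010000
000000

Derivation:
Simulating step by step:
Generation 0 (given above): 19 live cells
Generation 1: 11 live cells
(generation 1 grid is the final answer)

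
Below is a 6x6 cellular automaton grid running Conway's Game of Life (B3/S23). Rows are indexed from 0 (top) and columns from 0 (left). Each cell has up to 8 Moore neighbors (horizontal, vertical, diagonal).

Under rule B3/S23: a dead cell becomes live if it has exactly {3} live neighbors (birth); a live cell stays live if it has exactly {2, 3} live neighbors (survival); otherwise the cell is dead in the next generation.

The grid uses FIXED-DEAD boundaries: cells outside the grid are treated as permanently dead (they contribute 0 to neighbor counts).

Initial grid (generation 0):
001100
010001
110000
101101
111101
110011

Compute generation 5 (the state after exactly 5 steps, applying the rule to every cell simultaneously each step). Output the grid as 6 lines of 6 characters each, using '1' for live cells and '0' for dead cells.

Simulating step by step:
Generation 0 (given above): 19 live cells
Generation 1: 11 live cells
001000
110000
100010
000100
000001
100111
Generation 2: 10 live cells
010000
110000
110000
000010
000101
000011
Generation 3: 10 live cells
110000
001000
110000
000010
000101
000011
Generation 4: 8 live cells
010000
001000
010000
000010
000101
000011
Generation 5: 7 live cells
(generation 5 grid is the final answer)

Answer: 000000
011000
000000
000010
000101
000011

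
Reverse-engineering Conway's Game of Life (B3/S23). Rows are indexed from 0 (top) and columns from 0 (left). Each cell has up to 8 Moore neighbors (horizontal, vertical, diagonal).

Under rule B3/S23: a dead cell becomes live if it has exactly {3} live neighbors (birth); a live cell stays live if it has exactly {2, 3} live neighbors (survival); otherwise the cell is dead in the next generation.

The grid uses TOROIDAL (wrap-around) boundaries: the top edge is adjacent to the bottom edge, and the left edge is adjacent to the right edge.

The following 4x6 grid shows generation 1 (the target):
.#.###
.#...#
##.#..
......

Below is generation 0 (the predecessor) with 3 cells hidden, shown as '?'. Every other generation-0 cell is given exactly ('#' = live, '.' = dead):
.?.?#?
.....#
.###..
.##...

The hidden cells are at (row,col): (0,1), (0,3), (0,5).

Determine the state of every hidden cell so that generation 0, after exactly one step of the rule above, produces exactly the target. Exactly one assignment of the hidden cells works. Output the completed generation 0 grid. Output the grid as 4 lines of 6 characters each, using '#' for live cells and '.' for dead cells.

Answer: .#.###
.....#
.###..
.##...

Derivation:
Hidden generation-0 cells (in order): (0,1), (0,3), (0,5).
A hidden cell only influences target cells in its own 3x3 neighborhood. Try each of the 2^3 = 8 assignments, step the completed generation 0 forward once under B3/S23, and compare with the target:
  (0,1)=. (0,3)=. (0,5)=. -> step gives (0,1)='.' but target has '#' -> reject
  (0,1)=. (0,3)=. (0,5)=# -> step gives (0,0)='#' but target has '.' -> reject
  (0,1)=. (0,3)=# (0,5)=. -> step gives (0,1)='.' but target has '#' -> reject
  (0,1)=. (0,3)=# (0,5)=# -> step gives (0,0)='#' but target has '.' -> reject
  (0,1)=# (0,3)=. (0,5)=. -> step gives (0,0)='#' but target has '.' -> reject
  (0,1)=# (0,3)=. (0,5)=# -> step gives (0,2)='#' but target has '.' -> reject
  (0,1)=# (0,3)=# (0,5)=. -> step gives (0,0)='#' but target has '.' -> reject
  (0,1)=# (0,3)=# (0,5)=# -> step reproduces the target at every cell -> ACCEPT
Unique solution: (0,1)=live, (0,3)=live, (0,5)=live.
Check: live-neighbor counts of every cell in the completed generation 0:
424232
435452
334221
446542
Applying B3/S23 to generation 0 with these counts gives:
.#.###
.#...#
##.#..
......
which matches the target exactly.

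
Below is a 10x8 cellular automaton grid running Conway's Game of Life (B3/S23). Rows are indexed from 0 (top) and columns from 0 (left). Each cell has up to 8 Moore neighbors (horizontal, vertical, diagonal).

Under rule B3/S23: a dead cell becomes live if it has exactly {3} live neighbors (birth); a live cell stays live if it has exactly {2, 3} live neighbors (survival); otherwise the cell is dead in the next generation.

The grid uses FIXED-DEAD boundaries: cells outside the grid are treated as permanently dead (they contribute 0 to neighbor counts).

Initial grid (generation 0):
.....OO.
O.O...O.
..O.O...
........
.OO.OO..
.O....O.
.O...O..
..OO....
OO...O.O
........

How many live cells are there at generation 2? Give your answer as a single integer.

Answer: 23

Derivation:
Simulating step by step:
Generation 0 (given above): 21 live cells
Generation 1: 25 live cells
.....OO.
.O.O..O.
.O.O....
.OO.OO..
.OO..O..
OO..O.O.
.O......
O.O.O.O.
.OO.....
........
Generation 2: 23 live cells
.....OO.
....OOO.
OO.O.O..
O...OO..
......O.
O....O..
..OO....
O.OO....
.OOO....
........
Population at generation 2: 23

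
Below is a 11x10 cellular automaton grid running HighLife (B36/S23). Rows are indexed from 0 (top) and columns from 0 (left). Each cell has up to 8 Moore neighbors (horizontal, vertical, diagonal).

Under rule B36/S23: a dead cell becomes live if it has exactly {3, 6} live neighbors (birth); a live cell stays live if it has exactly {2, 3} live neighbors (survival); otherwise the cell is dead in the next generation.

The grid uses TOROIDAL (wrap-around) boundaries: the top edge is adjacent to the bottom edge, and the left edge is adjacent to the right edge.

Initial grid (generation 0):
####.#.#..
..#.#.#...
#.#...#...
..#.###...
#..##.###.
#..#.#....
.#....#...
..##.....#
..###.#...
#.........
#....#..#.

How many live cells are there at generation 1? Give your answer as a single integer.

Simulating step by step:
Generation 0 (given above): 38 live cells
Generation 1: 49 live cells
#.##.#.#.#
##..#.##..
..#.####..
..#.#....#
.##..#.#.#
####.#...#
##.##.....
.#..##....
.##.#.....
.#.###...#
#.#.#.#...
Population at generation 1: 49

Answer: 49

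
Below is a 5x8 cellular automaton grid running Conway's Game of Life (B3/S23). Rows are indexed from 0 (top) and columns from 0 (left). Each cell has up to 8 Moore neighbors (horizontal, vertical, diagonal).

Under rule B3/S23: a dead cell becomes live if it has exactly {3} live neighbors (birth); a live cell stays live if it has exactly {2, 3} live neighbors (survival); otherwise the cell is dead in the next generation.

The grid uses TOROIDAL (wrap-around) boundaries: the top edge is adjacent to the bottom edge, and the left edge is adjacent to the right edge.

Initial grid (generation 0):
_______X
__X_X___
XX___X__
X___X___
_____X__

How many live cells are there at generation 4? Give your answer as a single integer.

Simulating step by step:
Generation 0 (given above): 9 live cells
Generation 1: 11 live cells
________
XX______
XX_XXX__
XX__XX__
________
Generation 2: 12 live cells
________
XXX_X___
___X_X_X
XXXX_X__
________
Generation 3: 16 live cells
_X______
XXXXX___
_____XXX
XXXX__X_
_XX_____
Generation 4: 15 live cells
________
XXXXXXXX
_____XX_
X__X_XX_
___X____
Population at generation 4: 15

Answer: 15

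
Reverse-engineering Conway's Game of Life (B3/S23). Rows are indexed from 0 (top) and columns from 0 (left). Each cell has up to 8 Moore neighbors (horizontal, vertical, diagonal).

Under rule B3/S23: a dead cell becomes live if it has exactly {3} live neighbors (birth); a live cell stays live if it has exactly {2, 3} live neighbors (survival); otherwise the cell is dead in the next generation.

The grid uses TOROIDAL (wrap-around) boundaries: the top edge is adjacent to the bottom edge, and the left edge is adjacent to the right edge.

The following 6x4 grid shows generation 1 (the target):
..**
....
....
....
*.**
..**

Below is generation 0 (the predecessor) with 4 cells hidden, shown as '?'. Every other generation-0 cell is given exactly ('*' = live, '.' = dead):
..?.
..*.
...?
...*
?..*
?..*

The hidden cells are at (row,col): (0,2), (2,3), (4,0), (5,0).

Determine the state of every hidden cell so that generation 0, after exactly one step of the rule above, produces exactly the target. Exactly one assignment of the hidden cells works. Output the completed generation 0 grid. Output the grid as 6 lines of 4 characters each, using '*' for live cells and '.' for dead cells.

Hidden generation-0 cells (in order): (0,2), (2,3), (4,0), (5,0).
A hidden cell only influences target cells in its own 3x3 neighborhood. Try each of the 2^4 = 16 assignments, step the completed generation 0 forward once under B3/S23, and compare with the target:
  (0,2)=. (2,3)=. (4,0)=. (5,0)=. -> step gives (0,2)='.' but target has '*' -> reject
  (0,2)=. (2,3)=. (4,0)=. (5,0)=* -> step gives (0,2)='.' but target has '*' -> reject
  (0,2)=. (2,3)=. (4,0)=* (5,0)=. -> step gives (0,2)='.' but target has '*' -> reject
  (0,2)=. (2,3)=. (4,0)=* (5,0)=* -> step gives (0,2)='.' but target has '*' -> reject
  (0,2)=. (2,3)=* (4,0)=. (5,0)=. -> step gives (0,2)='.' but target has '*' -> reject
  (0,2)=. (2,3)=* (4,0)=. (5,0)=* -> step gives (0,2)='.' but target has '*' -> reject
  (0,2)=. (2,3)=* (4,0)=* (5,0)=. -> step gives (0,2)='.' but target has '*' -> reject
  (0,2)=. (2,3)=* (4,0)=* (5,0)=* -> step gives (0,2)='.' but target has '*' -> reject
  (0,2)=* (2,3)=. (4,0)=. (5,0)=. -> step reproduces the target at every cell -> ACCEPT
  (0,2)=* (2,3)=. (4,0)=. (5,0)=* -> step gives (0,1)='*' but target has '.' -> reject
  (0,2)=* (2,3)=. (4,0)=* (5,0)=. -> step gives (3,0)='*' but target has '.' -> reject
  (0,2)=* (2,3)=. (4,0)=* (5,0)=* -> step gives (0,1)='*' but target has '.' -> reject
  (0,2)=* (2,3)=* (4,0)=. (5,0)=. -> step gives (1,2)='*' but target has '.' -> reject
  (0,2)=* (2,3)=* (4,0)=. (5,0)=* -> step gives (0,1)='*' but target has '.' -> reject
  (0,2)=* (2,3)=* (4,0)=* (5,0)=. -> step gives (1,2)='*' but target has '.' -> reject
  (0,2)=* (2,3)=* (4,0)=* (5,0)=* -> step gives (0,1)='*' but target has '.' -> reject
Unique solution: (0,2)=live, (2,3)=dead, (4,0)=dead, (5,0)=dead.
Check: live-neighbor counts of every cell in the completed generation 0:
1223
0212
1122
2021
3032
2132
Applying B3/S23 to generation 0 with these counts gives:
..**
....
....
....
*.**
..**
which matches the target exactly.

Answer: ..*.
..*.
....
...*
...*
...*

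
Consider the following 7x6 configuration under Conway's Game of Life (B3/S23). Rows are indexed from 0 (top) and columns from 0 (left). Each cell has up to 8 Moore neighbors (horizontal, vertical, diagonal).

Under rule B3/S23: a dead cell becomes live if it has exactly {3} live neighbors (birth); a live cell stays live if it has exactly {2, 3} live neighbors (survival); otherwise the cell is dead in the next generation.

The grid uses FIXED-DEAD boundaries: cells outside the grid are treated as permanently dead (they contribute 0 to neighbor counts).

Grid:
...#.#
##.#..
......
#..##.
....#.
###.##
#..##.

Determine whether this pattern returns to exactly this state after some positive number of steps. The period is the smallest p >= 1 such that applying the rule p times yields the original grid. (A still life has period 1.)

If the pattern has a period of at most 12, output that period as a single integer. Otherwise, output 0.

Answer: 0

Derivation:
Simulating and comparing each generation to the original:
Gen 0 (original, given above): 17 live cells
Gen 1: 22 live cells, differs from original
Gen 2: 16 live cells, differs from original
Gen 3: 18 live cells, differs from original
Gen 4: 13 live cells, differs from original
Gen 5: 12 live cells, differs from original
Gen 6: 12 live cells, differs from original
Gen 7: 13 live cells, differs from original
Gen 8: 9 live cells, differs from original
Gen 9: 10 live cells, differs from original
Gen 10: 8 live cells, differs from original
Gen 11: 7 live cells, differs from original
Gen 12: 6 live cells, differs from original
No period found within 12 steps.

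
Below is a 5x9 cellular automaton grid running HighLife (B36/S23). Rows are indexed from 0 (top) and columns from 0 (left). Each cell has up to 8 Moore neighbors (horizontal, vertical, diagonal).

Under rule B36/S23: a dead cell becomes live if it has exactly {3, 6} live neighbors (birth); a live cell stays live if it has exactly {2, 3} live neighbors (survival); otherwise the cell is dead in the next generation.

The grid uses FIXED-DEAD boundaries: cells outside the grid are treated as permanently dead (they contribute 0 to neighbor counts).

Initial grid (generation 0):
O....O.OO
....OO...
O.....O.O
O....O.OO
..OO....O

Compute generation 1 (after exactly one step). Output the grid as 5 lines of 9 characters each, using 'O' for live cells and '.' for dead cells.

Simulating step by step:
Generation 0 (given above): 16 live cells
Generation 1: 14 live cells
(generation 1 grid is the final answer)

Answer: ....OOO..
....OO..O
....O.O.O
.O....O.O
.......OO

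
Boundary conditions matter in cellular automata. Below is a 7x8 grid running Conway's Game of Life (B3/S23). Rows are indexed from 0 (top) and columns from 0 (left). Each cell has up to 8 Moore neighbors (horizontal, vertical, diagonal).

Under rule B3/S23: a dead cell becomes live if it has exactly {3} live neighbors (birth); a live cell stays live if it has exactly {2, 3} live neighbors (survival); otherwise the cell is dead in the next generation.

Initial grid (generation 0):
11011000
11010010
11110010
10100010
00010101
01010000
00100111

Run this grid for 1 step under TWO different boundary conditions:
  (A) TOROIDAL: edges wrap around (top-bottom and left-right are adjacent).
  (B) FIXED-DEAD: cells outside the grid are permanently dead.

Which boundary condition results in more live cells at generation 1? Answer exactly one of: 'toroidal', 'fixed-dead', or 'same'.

Under TOROIDAL boundary, generation 1:
00011000
00000100
00010110
10001110
11011011
10010101
00000111
Population = 23

Under FIXED-DEAD boundary, generation 1:
11011000
00000100
00010111
10001111
01011010
00010101
00100010
Population = 23

Comparison: toroidal=23, fixed-dead=23 -> same

Answer: same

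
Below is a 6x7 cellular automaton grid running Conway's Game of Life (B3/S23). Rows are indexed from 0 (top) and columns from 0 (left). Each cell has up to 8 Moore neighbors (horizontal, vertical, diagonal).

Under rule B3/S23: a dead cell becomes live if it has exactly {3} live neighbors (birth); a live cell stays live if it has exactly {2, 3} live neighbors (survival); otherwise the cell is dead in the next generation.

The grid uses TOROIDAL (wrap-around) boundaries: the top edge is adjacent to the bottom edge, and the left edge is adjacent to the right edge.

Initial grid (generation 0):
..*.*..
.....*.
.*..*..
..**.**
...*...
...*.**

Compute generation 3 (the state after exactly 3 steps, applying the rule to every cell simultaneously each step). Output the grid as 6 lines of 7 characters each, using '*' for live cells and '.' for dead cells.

Simulating step by step:
Generation 0 (given above): 13 live cells
Generation 1: 17 live cells
...**.*
...***.
..***.*
..**.*.
...*...
..**.*.
Generation 2: 6 live cells
......*
......*
......*
.....*.
.......
..*..*.
Generation 3: 7 live cells
(generation 3 grid is the final answer)

Answer: .....**
*....**
.....**
.......
.......
.......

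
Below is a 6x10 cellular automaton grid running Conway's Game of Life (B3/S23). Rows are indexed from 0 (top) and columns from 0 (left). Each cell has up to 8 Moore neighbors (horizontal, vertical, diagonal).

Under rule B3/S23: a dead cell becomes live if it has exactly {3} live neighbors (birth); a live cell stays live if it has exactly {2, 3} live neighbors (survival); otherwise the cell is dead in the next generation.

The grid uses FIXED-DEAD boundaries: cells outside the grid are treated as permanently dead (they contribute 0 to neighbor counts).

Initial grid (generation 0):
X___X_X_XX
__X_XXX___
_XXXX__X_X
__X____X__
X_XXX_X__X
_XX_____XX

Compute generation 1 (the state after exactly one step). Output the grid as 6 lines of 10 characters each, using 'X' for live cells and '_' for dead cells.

Answer: ___XX_XX__
__X___X__X
_X__X__XX_
_____XXX__
_______X_X
_XX_____XX

Derivation:
Simulating step by step:
Generation 0 (given above): 27 live cells
Generation 1: 20 live cells
(generation 1 grid is the final answer)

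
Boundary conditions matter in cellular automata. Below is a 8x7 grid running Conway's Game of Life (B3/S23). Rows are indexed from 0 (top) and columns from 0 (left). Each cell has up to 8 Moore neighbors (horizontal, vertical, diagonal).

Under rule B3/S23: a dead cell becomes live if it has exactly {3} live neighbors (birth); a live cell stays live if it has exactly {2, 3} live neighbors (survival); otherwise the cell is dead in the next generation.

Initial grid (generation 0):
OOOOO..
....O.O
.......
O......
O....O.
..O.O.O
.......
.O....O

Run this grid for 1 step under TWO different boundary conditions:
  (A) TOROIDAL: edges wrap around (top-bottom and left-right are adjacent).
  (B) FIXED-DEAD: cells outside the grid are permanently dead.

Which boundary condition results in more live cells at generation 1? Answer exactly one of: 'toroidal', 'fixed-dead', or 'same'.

Under TOROIDAL boundary, generation 1:
.OOOO.O
OOO.OO.
.......
......O
OO...O.
.....OO
O....O.
.O.O...
Population = 20

Under FIXED-DEAD boundary, generation 1:
.OOOOO.
.OO.OO.
.......
.......
.O...O.
.....O.
.....O.
.......
Population = 13

Comparison: toroidal=20, fixed-dead=13 -> toroidal

Answer: toroidal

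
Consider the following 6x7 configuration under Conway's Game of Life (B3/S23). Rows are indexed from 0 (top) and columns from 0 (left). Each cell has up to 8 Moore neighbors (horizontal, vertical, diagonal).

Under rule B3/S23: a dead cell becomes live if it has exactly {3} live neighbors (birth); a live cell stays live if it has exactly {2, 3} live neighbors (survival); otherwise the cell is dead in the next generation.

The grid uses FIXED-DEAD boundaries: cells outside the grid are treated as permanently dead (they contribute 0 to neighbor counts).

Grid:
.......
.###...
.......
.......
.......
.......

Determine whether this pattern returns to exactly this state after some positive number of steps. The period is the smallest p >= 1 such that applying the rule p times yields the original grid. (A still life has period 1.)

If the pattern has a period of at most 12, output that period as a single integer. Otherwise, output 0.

Answer: 2

Derivation:
Simulating and comparing each generation to the original:
Gen 0 (original, given above): 3 live cells
Gen 1: 3 live cells, differs from original
Gen 2: 3 live cells, MATCHES original -> period = 2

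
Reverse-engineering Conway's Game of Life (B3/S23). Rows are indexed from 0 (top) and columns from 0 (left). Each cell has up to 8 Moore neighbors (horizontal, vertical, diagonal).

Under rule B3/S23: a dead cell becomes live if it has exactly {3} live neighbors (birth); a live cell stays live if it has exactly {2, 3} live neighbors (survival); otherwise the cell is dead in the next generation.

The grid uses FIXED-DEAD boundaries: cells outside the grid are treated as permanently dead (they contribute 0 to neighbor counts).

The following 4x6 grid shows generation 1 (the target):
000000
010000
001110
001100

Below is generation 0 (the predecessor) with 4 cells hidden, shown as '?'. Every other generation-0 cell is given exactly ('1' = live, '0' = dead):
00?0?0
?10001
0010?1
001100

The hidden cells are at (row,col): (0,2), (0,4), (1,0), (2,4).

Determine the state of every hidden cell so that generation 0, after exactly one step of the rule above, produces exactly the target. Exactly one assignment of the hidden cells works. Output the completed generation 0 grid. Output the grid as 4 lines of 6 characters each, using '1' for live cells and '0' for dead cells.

Hidden generation-0 cells (in order): (0,2), (0,4), (1,0), (2,4).
A hidden cell only influences target cells in its own 3x3 neighborhood. Try each of the 2^4 = 16 assignments, step the completed generation 0 forward once under B3/S23, and compare with the target:
  (0,2)=0 (0,4)=0 (1,0)=0 (2,4)=0 -> step gives (1,1)='0' but target has '1' -> reject
  (0,2)=0 (0,4)=0 (1,0)=0 (2,4)=1 -> step gives (1,1)='0' but target has '1' -> reject
  (0,2)=0 (0,4)=0 (1,0)=1 (2,4)=0 -> step reproduces the target at every cell -> ACCEPT
  (0,2)=0 (0,4)=0 (1,0)=1 (2,4)=1 -> step gives (1,4)='1' but target has '0' -> reject
  (0,2)=0 (0,4)=1 (1,0)=0 (2,4)=0 -> step gives (1,1)='0' but target has '1' -> reject
  (0,2)=0 (0,4)=1 (1,0)=0 (2,4)=1 -> step gives (1,1)='0' but target has '1' -> reject
  (0,2)=0 (0,4)=1 (1,0)=1 (2,4)=0 -> step gives (1,4)='1' but target has '0' -> reject
  (0,2)=0 (0,4)=1 (1,0)=1 (2,4)=1 -> step gives (1,3)='1' but target has '0' -> reject
  (0,2)=1 (0,4)=0 (1,0)=0 (2,4)=0 -> step gives (1,2)='1' but target has '0' -> reject
  (0,2)=1 (0,4)=0 (1,0)=0 (2,4)=1 -> step gives (1,2)='1' but target has '0' -> reject
  (0,2)=1 (0,4)=0 (1,0)=1 (2,4)=0 -> step gives (0,1)='1' but target has '0' -> reject
  (0,2)=1 (0,4)=0 (1,0)=1 (2,4)=1 -> step gives (0,1)='1' but target has '0' -> reject
  (0,2)=1 (0,4)=1 (1,0)=0 (2,4)=0 -> step gives (1,2)='1' but target has '0' -> reject
  (0,2)=1 (0,4)=1 (1,0)=0 (2,4)=1 -> step gives (1,2)='1' but target has '0' -> reject
  (0,2)=1 (0,4)=1 (1,0)=1 (2,4)=0 -> step gives (0,1)='1' but target has '0' -> reject
  (0,2)=1 (0,4)=1 (1,0)=1 (2,4)=1 -> step gives (0,1)='1' but target has '0' -> reject
Unique solution: (0,2)=dead, (0,4)=dead, (1,0)=live, (2,4)=dead.
Check: live-neighbor counts of every cell in the completed generation 0:
221011
122121
243331
022221
Applying B3/S23 to generation 0 with these counts gives:
000000
010000
001110
001100
which matches the target exactly.

Answer: 000000
110001
001001
001100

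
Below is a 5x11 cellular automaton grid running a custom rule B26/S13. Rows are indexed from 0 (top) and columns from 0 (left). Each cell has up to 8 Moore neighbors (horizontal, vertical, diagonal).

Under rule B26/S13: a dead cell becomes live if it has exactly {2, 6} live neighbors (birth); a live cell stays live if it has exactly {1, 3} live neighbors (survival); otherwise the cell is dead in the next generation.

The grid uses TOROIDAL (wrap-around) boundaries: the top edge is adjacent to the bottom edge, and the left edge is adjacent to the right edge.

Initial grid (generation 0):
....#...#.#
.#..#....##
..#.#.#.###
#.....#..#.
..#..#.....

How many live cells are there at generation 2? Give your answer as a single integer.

Answer: 22

Derivation:
Simulating step by step:
Generation 0 (given above): 18 live cells
Generation 1: 20 live cells
.##.....#..
.##........
..#.#.#.#..
#.#.#....#.
##.##.###..
Generation 2: 22 live cells
....###..#.
#....#..##.
#.#.#..####
..###......
#.....###..
Population at generation 2: 22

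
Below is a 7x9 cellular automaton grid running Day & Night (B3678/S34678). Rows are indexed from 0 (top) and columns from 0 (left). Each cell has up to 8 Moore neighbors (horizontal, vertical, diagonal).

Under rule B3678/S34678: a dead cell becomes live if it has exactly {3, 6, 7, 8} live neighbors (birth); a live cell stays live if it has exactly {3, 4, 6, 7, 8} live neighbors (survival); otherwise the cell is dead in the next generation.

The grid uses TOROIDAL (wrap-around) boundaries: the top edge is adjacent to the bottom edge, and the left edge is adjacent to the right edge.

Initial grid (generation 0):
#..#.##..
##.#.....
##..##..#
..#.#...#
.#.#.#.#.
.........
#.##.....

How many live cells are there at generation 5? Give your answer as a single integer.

Answer: 32

Derivation:
Simulating step by step:
Generation 0 (given above): 22 live cells
Generation 1: 20 live cells
#..#....#
.#....#..
.#..#...#
..#.#.###
..#.#....
.#.##....
.#..#....
Generation 2: 21 live cells
###......
..#....##
..##..#..
##.....#.
.####..#.
...###...
....#....
Generation 3: 25 live cells
.#.#....#
#.#......
#.#......
.##.#.#.#
#######.#
.....#...
.##.##...
Generation 4: 27 live cells
.#.##....
#.##....#
###.....#
##.##...#
#####.#..
....#....
#.###....
Generation 5: 32 live cells
.####...#
.#.##...#
##..#..#.
###.##.##
###.#...#
#..##....
.##.##...
Population at generation 5: 32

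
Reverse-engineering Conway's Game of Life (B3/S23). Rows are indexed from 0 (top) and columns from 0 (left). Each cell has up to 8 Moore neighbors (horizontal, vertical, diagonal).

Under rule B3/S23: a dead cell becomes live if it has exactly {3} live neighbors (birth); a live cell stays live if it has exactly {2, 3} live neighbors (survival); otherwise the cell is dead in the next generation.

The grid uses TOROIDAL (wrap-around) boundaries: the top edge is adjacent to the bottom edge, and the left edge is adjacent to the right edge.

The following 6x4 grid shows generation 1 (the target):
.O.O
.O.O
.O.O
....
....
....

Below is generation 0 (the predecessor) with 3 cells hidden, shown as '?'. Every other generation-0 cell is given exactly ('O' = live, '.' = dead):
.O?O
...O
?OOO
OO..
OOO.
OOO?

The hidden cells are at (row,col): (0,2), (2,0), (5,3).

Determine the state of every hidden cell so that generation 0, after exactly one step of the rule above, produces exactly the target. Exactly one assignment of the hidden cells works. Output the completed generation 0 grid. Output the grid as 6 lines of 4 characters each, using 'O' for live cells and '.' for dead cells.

Hidden generation-0 cells (in order): (0,2), (2,0), (5,3).
A hidden cell only influences target cells in its own 3x3 neighborhood. Try each of the 2^3 = 8 assignments, step the completed generation 0 forward once under B3/S23, and compare with the target:
  (0,2)=. (2,0)=. (5,3)=. -> step reproduces the target at every cell -> ACCEPT
  (0,2)=. (2,0)=. (5,3)=O -> step gives (0,3)='.' but target has 'O' -> reject
  (0,2)=. (2,0)=O (5,3)=. -> step gives (1,1)='.' but target has 'O' -> reject
  (0,2)=. (2,0)=O (5,3)=O -> step gives (0,3)='.' but target has 'O' -> reject
  (0,2)=O (2,0)=. (5,3)=. -> step gives (0,1)='.' but target has 'O' -> reject
  (0,2)=O (2,0)=. (5,3)=O -> step gives (0,1)='.' but target has 'O' -> reject
  (0,2)=O (2,0)=O (5,3)=. -> step gives (0,1)='.' but target has 'O' -> reject
  (0,2)=O (2,0)=O (5,3)=O -> step gives (0,1)='.' but target has 'O' -> reject
Unique solution: (0,2)=dead, (2,0)=dead, (5,3)=dead.
Check: live-neighbor counts of every cell in the completed generation 0:
5353
5363
5343
5665
5745
5655
Applying B3/S23 to generation 0 with these counts gives:
.O.O
.O.O
.O.O
....
....
....
which matches the target exactly.

Answer: .O.O
...O
.OOO
OO..
OOO.
OOO.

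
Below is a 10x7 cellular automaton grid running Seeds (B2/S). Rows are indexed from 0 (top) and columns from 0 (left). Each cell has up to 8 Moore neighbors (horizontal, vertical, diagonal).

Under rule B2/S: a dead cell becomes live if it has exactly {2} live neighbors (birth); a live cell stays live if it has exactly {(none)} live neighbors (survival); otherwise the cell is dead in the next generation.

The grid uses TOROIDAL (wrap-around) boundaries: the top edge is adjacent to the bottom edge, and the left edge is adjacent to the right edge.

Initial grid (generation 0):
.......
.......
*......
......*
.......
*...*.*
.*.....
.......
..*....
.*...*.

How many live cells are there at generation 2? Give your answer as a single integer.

Answer: 13

Derivation:
Simulating step by step:
Generation 0 (given above): 9 live cells
Generation 1: 10 live cells
.......
.......
......*
*......
.......
.*...*.
.....**
.**....
.*.....
..*....
Generation 2: 13 live cells
.......
.......
*......
......*
**....*
*...*..
....*..
.....**
*..*...
.*.....
Population at generation 2: 13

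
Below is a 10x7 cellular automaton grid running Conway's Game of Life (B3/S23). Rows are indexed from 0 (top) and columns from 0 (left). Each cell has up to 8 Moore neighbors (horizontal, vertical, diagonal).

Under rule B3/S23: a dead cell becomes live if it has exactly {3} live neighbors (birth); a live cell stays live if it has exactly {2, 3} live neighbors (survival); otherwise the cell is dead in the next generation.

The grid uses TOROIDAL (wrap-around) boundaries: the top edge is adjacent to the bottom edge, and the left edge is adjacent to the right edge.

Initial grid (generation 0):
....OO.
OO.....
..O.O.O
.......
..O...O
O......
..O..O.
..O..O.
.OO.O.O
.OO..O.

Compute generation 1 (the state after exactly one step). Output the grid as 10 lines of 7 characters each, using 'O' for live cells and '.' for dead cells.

Answer: O.O.OOO
OO.OO.O
OO.....
...O.O.
.......
.O....O
.O....O
..O.OOO
O...O.O
OOO...O

Derivation:
Simulating step by step:
Generation 0 (given above): 21 live cells
Generation 1: 29 live cells
(generation 1 grid is the final answer)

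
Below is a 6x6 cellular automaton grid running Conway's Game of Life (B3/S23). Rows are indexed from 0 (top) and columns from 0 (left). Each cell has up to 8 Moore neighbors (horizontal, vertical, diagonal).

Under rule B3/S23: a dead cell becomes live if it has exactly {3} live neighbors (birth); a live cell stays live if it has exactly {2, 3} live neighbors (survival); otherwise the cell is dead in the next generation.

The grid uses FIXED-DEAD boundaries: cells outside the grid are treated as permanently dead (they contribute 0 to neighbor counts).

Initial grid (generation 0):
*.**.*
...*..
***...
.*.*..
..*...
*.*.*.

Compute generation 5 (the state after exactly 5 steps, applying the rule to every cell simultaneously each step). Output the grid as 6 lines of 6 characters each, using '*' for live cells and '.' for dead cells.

Simulating step by step:
Generation 0 (given above): 14 live cells
Generation 1: 14 live cells
..***.
*..**.
**.*..
*..*..
..*...
.*.*..
Generation 2: 12 live cells
..*.*.
*.....
**.*..
*..*..
.***..
..*...
Generation 3: 14 live cells
......
*.**..
***...
*..**.
.*.*..
.***..
Generation 4: 12 live cells
......
*.**..
*...*.
*..**.
**....
.*.*..
Generation 5: 15 live cells
(generation 5 grid is the final answer)

Answer: ......
.*.*..
*.*.*.
*..**.
**.**.
***...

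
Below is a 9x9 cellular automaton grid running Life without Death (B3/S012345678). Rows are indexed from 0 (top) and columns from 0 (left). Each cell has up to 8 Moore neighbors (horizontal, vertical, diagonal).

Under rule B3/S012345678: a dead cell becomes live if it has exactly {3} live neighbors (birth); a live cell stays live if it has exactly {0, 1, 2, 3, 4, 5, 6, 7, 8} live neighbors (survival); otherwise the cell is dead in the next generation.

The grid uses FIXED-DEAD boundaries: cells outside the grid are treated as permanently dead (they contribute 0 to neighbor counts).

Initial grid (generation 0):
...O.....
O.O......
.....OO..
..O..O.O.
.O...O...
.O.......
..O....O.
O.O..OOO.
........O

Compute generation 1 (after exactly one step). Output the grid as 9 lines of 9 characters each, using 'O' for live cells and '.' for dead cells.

Answer: ...O.....
O.O......
.O...OO..
..O.OO.O.
.OO..OO..
.OO......
..O....O.
OOO..OOOO
......OOO

Derivation:
Simulating step by step:
Generation 0 (given above): 19 live cells
Generation 1: 28 live cells
(generation 1 grid is the final answer)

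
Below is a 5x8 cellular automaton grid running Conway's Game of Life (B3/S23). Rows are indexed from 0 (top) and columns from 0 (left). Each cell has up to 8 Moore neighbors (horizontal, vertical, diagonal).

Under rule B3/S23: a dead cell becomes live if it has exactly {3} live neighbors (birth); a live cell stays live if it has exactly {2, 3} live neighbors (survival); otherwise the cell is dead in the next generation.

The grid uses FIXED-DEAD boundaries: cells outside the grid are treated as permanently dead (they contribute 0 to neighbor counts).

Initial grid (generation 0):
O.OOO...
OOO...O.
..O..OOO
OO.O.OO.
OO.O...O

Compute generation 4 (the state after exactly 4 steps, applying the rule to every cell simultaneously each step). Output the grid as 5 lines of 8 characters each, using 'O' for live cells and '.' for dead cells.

Simulating step by step:
Generation 0 (given above): 21 live cells
Generation 1: 17 live cells
O.OO....
O...O.OO
...OO..O
O..O.O..
OO..O.O.
Generation 2: 20 live cells
.O.O....
.OO.OOOO
...O...O
OOOO.OO.
OO..OO..
Generation 3: 21 live cells
.O.OOOO.
.O..OOOO
O......O
O..O.OO.
O..OOOO.
Generation 4: 17 live cells
(generation 4 grid is the final answer)

Answer: ..OO...O
OOOO...O
OO.....O
OO.O...O
...O..O.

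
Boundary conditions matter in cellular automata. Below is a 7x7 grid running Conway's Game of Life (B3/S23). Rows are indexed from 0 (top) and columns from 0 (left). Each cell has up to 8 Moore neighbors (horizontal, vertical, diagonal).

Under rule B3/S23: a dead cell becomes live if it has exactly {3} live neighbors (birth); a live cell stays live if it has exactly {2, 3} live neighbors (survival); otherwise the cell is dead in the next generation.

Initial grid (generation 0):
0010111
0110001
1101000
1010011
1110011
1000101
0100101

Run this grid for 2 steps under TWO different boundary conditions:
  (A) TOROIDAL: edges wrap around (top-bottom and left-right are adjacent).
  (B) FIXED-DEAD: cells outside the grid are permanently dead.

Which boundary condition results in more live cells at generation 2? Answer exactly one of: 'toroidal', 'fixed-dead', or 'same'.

Answer: fixed-dead

Derivation:
Under TOROIDAL boundary, generation 2:
1000100
0000101
0001001
0000010
0000000
0100010
0100100
Population = 11

Under FIXED-DEAD boundary, generation 2:
0111111
1000000
0001000
0100001
0000001
0010110
0001000
Population = 15

Comparison: toroidal=11, fixed-dead=15 -> fixed-dead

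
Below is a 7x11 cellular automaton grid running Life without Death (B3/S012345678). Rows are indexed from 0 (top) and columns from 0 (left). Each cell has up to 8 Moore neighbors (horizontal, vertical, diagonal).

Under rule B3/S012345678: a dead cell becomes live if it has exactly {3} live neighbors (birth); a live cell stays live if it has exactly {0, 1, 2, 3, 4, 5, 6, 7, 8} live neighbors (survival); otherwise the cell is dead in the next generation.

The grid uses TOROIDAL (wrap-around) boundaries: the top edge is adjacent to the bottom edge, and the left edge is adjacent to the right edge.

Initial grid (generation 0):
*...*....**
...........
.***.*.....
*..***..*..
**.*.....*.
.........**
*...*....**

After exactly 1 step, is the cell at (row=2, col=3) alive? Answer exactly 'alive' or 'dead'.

Answer: alive

Derivation:
Simulating step by step:
Generation 0 (given above): 23 live cells
Generation 1: 35 live cells
*...*....**
*****.....*
.***.*.....
*..***..*.*
****....**.
.*......***
*...*...***

Cell (2,3) at generation 1: 1 -> alive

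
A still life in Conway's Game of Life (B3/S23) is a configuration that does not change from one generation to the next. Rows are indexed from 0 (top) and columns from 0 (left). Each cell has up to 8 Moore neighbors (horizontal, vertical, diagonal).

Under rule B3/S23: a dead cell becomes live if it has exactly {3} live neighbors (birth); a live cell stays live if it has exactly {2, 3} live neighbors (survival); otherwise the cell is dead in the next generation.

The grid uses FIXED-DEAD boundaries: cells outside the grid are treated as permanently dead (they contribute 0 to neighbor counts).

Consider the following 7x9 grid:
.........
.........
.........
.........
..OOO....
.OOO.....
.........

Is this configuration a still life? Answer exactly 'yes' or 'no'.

Answer: no

Derivation:
Compute generation 1 and compare to generation 0 (given above):
Generation 1:
.........
.........
.........
...O.....
.O..O....
.O..O....
..O......
Cell (3,3) differs: gen0=0 vs gen1=1 -> NOT a still life.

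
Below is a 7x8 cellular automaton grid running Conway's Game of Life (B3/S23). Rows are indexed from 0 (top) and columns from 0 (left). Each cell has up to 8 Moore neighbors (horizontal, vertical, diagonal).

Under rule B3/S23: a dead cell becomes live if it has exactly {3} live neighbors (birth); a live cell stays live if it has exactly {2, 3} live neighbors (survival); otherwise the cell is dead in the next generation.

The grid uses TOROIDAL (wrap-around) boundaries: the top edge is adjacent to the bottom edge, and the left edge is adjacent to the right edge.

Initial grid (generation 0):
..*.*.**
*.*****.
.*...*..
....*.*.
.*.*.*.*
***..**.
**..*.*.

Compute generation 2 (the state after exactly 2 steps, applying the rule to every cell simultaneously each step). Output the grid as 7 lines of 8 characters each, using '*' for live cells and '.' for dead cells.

Simulating step by step:
Generation 0 (given above): 27 live cells
Generation 1: 15 live cells
..*.....
*.*.....
.**....*
*.*.*.*.
.*.*...*
...*....
....*...
Generation 2: 17 live cells
(generation 2 grid is the final answer)

Answer: .*.*....
*.**....
..*....*
......*.
**.**..*
..***...
...*....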